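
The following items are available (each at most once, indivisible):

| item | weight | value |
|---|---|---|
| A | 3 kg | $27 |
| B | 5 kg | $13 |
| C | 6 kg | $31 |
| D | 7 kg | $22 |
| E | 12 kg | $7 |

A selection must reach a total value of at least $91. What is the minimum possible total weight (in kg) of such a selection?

Subsets with value ≥ 91, sorted by total weight:
- A+B+C+D: weight 21, value 93
- A+B+C+D+E: weight 33, value 100
Minimum weight: 21 kg.

21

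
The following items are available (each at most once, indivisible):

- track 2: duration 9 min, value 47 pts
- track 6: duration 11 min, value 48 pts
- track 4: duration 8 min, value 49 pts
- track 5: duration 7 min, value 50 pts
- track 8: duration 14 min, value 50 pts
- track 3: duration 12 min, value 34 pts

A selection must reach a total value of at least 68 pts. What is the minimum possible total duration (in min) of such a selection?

15

Subsets with value ≥ 68, sorted by total duration:
- track 4+track 5: duration 15, value 99
- track 2+track 5: duration 16, value 97
Minimum duration: 15 min.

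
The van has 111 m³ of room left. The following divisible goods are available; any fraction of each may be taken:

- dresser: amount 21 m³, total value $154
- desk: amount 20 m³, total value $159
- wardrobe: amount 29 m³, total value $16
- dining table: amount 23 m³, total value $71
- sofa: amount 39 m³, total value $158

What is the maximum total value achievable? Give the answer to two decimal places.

Take in order of value per unit:
- desk (159/20 per unit): all 20 → value 159, running total 159.00
- dresser (154/21 per unit): all 21 → value 154, running total 313.00
- sofa (158/39 per unit): all 39 → value 158, running total 471.00
- dining table (71/23 per unit): all 23 → value 71, running total 542.00
- wardrobe (16/29 per unit): 8 of 29 → value 8×16/29 = 4.4138, running total 546.41
Total 546.41.

546.41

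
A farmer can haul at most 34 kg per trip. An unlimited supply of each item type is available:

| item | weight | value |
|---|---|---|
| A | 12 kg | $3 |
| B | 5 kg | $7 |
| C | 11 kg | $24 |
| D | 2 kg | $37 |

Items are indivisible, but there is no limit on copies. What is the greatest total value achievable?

Best value-per-unit is D at 37/2, and filling with it alone uses weight 17×2=34. No mix of the others beats 17×37 = 629.

$629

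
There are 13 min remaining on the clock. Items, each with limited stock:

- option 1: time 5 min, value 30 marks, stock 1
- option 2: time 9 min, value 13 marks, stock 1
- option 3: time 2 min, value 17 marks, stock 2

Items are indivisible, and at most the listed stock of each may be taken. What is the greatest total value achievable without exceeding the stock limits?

Best selections within time 13 and stock limits:
- 1×option 1 + 2×option 3: time 9, value 64
- 1×option 1 + 1×option 3: time 7, value 47
Best: 64 marks.

64 marks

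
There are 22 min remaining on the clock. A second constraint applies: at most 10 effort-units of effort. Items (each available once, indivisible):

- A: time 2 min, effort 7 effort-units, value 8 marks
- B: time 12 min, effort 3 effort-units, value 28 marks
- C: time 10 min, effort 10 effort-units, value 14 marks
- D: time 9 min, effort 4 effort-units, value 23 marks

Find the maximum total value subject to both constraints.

51 marks

Feasible sets respecting both limits:
- B+D: time 21, effort 7, value 51
- A+B: time 14, effort 10, value 36
- B: time 12, effort 3, value 28
Best: 51 marks.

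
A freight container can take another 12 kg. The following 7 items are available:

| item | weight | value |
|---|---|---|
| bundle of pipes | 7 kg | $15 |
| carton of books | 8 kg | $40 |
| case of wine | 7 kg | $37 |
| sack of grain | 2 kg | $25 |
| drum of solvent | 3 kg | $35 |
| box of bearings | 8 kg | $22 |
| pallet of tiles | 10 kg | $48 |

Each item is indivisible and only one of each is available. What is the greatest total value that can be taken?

$97

This is a 0/1 knapsack; check combinations near the capacity.
- case of wine+sack of grain+drum of solvent: weight 7+2+3=12, value 37+25+35=97
- carton of books+drum of solvent: weight 8+3=11, value 40+35=75
- bundle of pipes+sack of grain+drum of solvent: weight 7+2+3=12, value 15+25+35=75
Best: $97.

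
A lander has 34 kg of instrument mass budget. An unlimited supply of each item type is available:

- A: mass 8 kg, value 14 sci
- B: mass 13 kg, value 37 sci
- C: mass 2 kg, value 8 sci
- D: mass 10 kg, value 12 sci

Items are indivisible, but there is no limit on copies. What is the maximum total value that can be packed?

Best value-per-unit is C at 8/2, and filling with it alone uses mass 17×2=34. No mix of the others beats 17×8 = 136.

136 sci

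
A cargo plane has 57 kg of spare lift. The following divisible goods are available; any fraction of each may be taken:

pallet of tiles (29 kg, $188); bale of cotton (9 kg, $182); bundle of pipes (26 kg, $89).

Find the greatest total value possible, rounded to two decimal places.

435.04

Take in order of value per unit:
- bale of cotton (182/9 per unit): all 9 → value 182, running total 182.00
- pallet of tiles (188/29 per unit): all 29 → value 188, running total 370.00
- bundle of pipes (89/26 per unit): 19 of 26 → value 19×89/26 = 65.0385, running total 435.04
Total 435.04.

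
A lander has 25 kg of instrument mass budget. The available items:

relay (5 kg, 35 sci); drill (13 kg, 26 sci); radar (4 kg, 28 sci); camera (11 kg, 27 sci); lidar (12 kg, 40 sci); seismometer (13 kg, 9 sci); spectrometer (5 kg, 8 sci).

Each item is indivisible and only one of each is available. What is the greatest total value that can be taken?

103 sci

Check high-value combinations within 25 kg:
- relay+radar+lidar: mass 5+4+12=21, value 35+28+40=103
- relay+radar+camera+spectrometer: mass 5+4+11+5=25, value 35+28+27+8=98
- relay+radar+camera: mass 5+4+11=20, value 35+28+27=90
- relay+drill+radar: mass 5+13+4=22, value 35+26+28=89
Best: 103 sci.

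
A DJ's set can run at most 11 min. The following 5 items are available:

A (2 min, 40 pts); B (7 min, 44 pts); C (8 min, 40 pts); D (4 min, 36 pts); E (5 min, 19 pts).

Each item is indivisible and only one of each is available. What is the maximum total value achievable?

This is a 0/1 knapsack; check combinations near the capacity.
- A+D+E: duration 2+4+5=11, value 40+36+19=95
- A+B: duration 2+7=9, value 40+44=84
- A+C: duration 2+8=10, value 40+40=80
- B+D: duration 7+4=11, value 44+36=80
Best: 95 pts.

95 pts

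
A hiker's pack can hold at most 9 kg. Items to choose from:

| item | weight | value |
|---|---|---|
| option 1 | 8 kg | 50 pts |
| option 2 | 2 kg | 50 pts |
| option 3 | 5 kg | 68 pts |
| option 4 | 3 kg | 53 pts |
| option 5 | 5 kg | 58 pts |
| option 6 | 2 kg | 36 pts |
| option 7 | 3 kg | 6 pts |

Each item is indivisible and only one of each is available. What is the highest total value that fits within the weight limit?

Check high-value combinations within 9 kg:
- option 2+option 3+option 6: weight 2+5+2=9, value 50+68+36=154
- option 2+option 5+option 6: weight 2+5+2=9, value 50+58+36=144
- option 2+option 4+option 6: weight 2+3+2=7, value 50+53+36=139
Best: 154 pts.

154 pts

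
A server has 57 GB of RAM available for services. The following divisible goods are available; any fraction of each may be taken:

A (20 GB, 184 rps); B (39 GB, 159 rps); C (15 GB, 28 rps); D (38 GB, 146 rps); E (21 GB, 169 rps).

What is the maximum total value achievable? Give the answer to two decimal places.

Take in order of value per unit:
- A (184/20 per unit): all 20 → value 184, running total 184.00
- E (169/21 per unit): all 21 → value 169, running total 353.00
- B (159/39 per unit): 16 of 39 → value 16×159/39 = 65.2308, running total 418.23
Total 418.23.

418.23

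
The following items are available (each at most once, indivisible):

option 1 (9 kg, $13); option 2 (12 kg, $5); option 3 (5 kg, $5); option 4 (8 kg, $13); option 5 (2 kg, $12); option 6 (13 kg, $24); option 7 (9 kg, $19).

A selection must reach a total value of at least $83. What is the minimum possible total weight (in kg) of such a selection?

Subsets with value ≥ 83, sorted by total weight:
- option 1+option 3+option 4+option 5+option 6+option 7: weight 46, value 86
- option 1+option 2+option 4+option 5+option 6+option 7: weight 53, value 86
Minimum weight: 46 kg.

46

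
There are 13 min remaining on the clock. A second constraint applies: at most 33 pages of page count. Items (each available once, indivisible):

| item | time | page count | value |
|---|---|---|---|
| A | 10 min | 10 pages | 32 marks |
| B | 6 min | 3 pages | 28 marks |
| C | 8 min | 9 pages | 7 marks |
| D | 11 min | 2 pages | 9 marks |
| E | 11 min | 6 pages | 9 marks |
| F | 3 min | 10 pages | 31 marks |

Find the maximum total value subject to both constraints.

Feasible sets respecting both limits:
- A+F: time 13, page count 20, value 63
- B+F: time 9, page count 13, value 59
- C+F: time 11, page count 19, value 38
- A: time 10, page count 10, value 32
Best: 63 marks.

63 marks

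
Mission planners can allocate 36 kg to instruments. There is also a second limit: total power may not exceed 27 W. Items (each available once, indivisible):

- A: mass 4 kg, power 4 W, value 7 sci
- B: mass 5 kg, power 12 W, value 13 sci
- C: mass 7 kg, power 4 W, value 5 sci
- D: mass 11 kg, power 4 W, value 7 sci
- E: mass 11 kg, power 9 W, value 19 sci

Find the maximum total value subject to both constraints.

Feasible sets respecting both limits:
- A+B+E: mass 20, power 25, value 39
- B+D+E: mass 27, power 25, value 39
- A+C+D+E: mass 33, power 21, value 38
- B+C+E: mass 23, power 25, value 37
Best: 39 sci.

39 sci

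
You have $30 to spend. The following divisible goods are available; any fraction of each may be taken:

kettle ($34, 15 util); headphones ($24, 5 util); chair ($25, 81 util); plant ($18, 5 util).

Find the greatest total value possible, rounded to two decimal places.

Take in order of value per unit:
- chair (81/25 per unit): all 25 → value 81, running total 81.00
- kettle (15/34 per unit): 5 of 34 → value 5×15/34 = 2.2059, running total 83.21
Total 83.21.

83.21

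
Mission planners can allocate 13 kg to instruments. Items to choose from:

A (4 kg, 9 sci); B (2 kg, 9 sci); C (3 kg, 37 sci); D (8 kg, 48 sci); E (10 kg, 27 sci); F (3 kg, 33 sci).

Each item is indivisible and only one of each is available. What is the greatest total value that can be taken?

Check high-value combinations within 13 kg:
- B+C+D: mass 2+3+8=13, value 9+37+48=94
- B+D+F: mass 2+8+3=13, value 9+48+33=90
- A+B+C+F: mass 4+2+3+3=12, value 9+9+37+33=88
Best: 94 sci.

94 sci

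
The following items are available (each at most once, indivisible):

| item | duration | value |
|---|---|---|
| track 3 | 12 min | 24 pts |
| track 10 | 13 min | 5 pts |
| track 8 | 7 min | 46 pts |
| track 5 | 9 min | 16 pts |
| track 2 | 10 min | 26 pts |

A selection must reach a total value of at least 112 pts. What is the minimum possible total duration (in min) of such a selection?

Subsets with value ≥ 112, sorted by total duration:
- track 3+track 8+track 5+track 2: duration 38, value 112
- track 3+track 10+track 8+track 5+track 2: duration 51, value 117
Minimum duration: 38 min.

38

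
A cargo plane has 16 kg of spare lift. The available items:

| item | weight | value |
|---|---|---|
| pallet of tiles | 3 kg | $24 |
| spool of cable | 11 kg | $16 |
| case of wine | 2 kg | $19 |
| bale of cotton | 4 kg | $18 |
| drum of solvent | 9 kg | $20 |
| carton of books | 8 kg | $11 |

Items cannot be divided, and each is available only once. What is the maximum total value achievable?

$63

Check high-value combinations within 16 kg:
- pallet of tiles+case of wine+drum of solvent: weight 3+2+9=14, value 24+19+20=63
- pallet of tiles+bale of cotton+drum of solvent: weight 3+4+9=16, value 24+18+20=62
- pallet of tiles+case of wine+bale of cotton: weight 3+2+4=9, value 24+19+18=61
Best: $63.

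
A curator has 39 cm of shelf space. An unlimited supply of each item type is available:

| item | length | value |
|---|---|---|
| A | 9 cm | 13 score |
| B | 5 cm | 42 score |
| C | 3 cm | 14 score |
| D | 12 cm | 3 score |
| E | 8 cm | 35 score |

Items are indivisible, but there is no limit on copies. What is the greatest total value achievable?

Best value-per-unit is B at 42/5; filling with it alone gives 7×42 = 294.
Optimal mix: 7×B + 1×C → length 38, value 308.

308 score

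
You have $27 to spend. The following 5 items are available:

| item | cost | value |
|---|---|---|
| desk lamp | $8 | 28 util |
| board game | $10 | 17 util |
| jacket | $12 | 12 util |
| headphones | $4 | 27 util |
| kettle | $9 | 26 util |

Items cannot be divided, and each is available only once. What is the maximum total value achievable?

81 util

Check high-value combinations within $27:
- desk lamp+headphones+kettle: cost 8+4+9=21, value 28+27+26=81
- desk lamp+board game+headphones: cost 8+10+4=22, value 28+17+27=72
- desk lamp+board game+kettle: cost 8+10+9=27, value 28+17+26=71
- board game+headphones+kettle: cost 10+4+9=23, value 17+27+26=70
Best: 81 util.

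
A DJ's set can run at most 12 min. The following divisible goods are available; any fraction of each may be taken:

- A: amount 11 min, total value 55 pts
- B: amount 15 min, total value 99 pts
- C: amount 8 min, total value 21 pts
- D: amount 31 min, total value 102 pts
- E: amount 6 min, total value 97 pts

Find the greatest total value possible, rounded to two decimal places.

Take in order of value per unit:
- E (97/6 per unit): all 6 → value 97, running total 97.00
- B (99/15 per unit): 6 of 15 → value 6×99/15 = 39.6000, running total 136.60
Total 136.60.

136.60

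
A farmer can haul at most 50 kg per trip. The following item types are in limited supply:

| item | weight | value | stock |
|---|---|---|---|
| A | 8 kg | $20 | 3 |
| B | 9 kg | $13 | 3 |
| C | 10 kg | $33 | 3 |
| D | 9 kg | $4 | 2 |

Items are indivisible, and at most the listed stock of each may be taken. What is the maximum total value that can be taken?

Best selections within weight 50 and stock limits:
- 2×A + 3×C: weight 46, value 139
- 1×A + 1×B + 3×C: weight 47, value 132
- 3×A + 2×C: weight 44, value 126
- 2×B + 3×C: weight 48, value 125
Best: $139.

$139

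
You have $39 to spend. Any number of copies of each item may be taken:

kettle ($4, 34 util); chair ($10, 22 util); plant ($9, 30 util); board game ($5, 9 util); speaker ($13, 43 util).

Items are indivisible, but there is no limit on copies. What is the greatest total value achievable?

306 util

Best value-per-unit is kettle at 34/4, and filling with it alone uses cost 9×4=36. No mix of the others beats 9×34 = 306.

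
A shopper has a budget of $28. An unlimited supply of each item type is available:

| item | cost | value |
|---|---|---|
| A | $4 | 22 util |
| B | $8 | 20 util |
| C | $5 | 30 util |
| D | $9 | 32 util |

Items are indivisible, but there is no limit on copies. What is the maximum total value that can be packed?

Best value-per-unit is C at 30/5; filling with it alone gives 5×30 = 150.
Optimal mix: 2×A + 4×C → cost 28, value 164.

164 util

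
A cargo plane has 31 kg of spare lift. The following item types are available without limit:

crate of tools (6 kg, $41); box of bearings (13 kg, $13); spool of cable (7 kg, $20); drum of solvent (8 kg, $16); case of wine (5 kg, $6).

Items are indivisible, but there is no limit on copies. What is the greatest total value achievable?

$205

Best value-per-unit is crate of tools at 41/6, and filling with it alone uses weight 5×6=30. No mix of the others beats 5×41 = 205.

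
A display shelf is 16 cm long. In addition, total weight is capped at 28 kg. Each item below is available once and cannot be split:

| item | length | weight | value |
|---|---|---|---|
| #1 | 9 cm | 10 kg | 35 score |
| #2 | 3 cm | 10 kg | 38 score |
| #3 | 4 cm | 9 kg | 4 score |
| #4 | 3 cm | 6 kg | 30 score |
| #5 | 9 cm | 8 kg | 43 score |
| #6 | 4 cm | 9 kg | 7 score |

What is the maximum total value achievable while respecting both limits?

Feasible sets respecting both limits:
- #2+#4+#5: length 15, weight 24, value 111
- #1+#2+#4: length 15, weight 26, value 103
- #2+#5+#6: length 16, weight 27, value 88
Best: 111 score.

111 score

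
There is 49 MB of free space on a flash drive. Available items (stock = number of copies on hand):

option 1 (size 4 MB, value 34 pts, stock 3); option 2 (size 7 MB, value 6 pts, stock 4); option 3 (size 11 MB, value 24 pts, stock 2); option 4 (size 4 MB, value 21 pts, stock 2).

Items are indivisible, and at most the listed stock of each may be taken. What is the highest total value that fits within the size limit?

198 pts

Top feasible selections:
- 3×option 1 + 1×option 2 + 2×option 3 + 2×option 4: size 49, value 198
- 3×option 1 + 2×option 3 + 2×option 4: size 42, value 192
- 3×option 1 + 2×option 2 + 1×option 3 + 2×option 4: size 45, value 180
- 3×option 1 + 1×option 2 + 2×option 3 + 1×option 4: size 45, value 177
Best: 198 pts.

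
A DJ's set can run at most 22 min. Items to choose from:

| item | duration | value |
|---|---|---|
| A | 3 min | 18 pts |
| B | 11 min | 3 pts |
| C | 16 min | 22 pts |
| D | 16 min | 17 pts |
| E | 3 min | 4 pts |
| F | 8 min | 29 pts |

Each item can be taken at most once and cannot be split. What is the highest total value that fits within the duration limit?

51 pts

This is a 0/1 knapsack; check combinations near the capacity.
- A+E+F: duration 3+3+8=14, value 18+4+29=51
- A+B+F: duration 3+11+8=22, value 18+3+29=50
- A+F: duration 3+8=11, value 18+29=47
- A+C+E: duration 3+16+3=22, value 18+22+4=44
- A+C: duration 3+16=19, value 18+22=40
Best: 51 pts.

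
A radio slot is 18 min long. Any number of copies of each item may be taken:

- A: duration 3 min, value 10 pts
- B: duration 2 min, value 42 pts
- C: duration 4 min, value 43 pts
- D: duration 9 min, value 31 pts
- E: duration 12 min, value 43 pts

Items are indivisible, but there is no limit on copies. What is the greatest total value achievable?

Best value-per-unit is B at 42/2, and filling with it alone uses duration 9×2=18. No mix of the others beats 9×42 = 378.

378 pts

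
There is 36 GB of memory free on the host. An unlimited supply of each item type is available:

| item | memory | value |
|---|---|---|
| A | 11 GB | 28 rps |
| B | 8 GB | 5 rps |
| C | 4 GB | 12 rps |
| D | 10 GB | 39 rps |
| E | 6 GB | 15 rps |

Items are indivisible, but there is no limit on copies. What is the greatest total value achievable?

Best value-per-unit is D at 39/10; filling with it alone gives 3×39 = 117.
Optimal mix: 3×D + 1×E → memory 36, value 132.

132 rps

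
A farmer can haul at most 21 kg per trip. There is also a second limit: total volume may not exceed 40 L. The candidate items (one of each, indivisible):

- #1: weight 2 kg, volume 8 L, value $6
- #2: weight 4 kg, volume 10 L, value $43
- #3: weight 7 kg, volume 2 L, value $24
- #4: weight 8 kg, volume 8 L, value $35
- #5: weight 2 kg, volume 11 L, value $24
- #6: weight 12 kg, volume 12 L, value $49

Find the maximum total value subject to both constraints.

$126

Feasible sets respecting both limits:
- #2+#3+#4+#5: weight 21, volume 31, value 126
- #2+#5+#6: weight 18, volume 33, value 116
- #1+#2+#3+#4: weight 21, volume 28, value 108
Best: $126.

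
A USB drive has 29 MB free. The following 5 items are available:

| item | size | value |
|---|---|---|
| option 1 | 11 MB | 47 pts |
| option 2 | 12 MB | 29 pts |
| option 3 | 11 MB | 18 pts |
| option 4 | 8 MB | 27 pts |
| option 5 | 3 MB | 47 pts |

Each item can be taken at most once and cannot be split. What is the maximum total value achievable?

123 pts

Check high-value combinations within 29 MB:
- option 1+option 2+option 5: size 11+12+3=26, value 47+29+47=123
- option 1+option 4+option 5: size 11+8+3=22, value 47+27+47=121
- option 1+option 3+option 5: size 11+11+3=25, value 47+18+47=112
- option 2+option 4+option 5: size 12+8+3=23, value 29+27+47=103
Best: 123 pts.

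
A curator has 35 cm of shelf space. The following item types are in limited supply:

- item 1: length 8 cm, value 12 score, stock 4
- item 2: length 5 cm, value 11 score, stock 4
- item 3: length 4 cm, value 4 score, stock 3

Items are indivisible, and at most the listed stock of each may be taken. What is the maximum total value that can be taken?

Best selections within length 35 and stock limits:
- 2×item 1 + 3×item 2 + 1×item 3: length 35, value 61
- 1×item 1 + 4×item 2 + 1×item 3: length 32, value 60
Best: 61 score.

61 score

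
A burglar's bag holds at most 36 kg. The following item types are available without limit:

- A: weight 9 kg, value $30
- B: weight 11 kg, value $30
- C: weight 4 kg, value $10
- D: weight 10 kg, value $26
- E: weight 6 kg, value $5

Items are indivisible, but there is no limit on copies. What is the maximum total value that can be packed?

Best value-per-unit is A at 30/9, and filling with it alone uses weight 4×9=36. No mix of the others beats 4×30 = 120.

$120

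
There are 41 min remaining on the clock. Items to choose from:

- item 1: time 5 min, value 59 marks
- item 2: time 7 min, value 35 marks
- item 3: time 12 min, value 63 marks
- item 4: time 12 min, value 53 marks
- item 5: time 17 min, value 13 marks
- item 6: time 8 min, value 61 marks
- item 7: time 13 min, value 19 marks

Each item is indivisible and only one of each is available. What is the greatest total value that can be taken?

This is a 0/1 knapsack; check combinations near the capacity.
- item 1+item 3+item 4+item 6: time 5+12+12+8=37, value 59+63+53+61=236
- item 1+item 2+item 3+item 6: time 5+7+12+8=32, value 59+35+63+61=218
- item 2+item 3+item 4+item 6: time 7+12+12+8=39, value 35+63+53+61=212
Best: 236 marks.

236 marks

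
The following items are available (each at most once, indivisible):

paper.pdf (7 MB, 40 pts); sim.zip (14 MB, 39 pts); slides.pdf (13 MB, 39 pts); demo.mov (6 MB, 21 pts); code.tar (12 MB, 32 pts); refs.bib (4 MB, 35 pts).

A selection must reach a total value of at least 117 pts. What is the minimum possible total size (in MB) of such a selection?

29

Subsets with value ≥ 117, sorted by total size:
- paper.pdf+demo.mov+code.tar+refs.bib: size 29, value 128
- paper.pdf+slides.pdf+demo.mov+refs.bib: size 30, value 135
- paper.pdf+sim.zip+demo.mov+refs.bib: size 31, value 135
- paper.pdf+sim.zip+slides.pdf: size 34, value 118
Minimum size: 29 MB.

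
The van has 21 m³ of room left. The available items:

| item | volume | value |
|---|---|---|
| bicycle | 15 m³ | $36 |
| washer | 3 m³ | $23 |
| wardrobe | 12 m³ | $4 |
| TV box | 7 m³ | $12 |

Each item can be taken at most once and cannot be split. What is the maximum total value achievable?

$59

This is a 0/1 knapsack; check combinations near the capacity.
- bicycle+washer: volume 15+3=18, value 36+23=59
- bicycle: volume 15, value 36
- washer+TV box: volume 3+7=10, value 23+12=35
Best: $59.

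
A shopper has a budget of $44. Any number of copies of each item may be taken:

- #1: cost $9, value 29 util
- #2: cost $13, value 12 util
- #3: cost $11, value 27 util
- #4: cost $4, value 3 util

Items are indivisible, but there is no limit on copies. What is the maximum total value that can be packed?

122 util

Best value-per-unit is #1 at 29/9; filling with it alone gives 4×29 = 116.
Optimal mix: 4×#1 + 2×#4 → cost 44, value 122.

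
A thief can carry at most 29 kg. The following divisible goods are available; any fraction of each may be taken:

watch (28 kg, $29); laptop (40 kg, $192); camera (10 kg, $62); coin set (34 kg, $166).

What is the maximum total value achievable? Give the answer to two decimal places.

Take in order of value per unit:
- camera (62/10 per unit): all 10 → value 62, running total 62.00
- coin set (166/34 per unit): 19 of 34 → value 19×166/34 = 92.7647, running total 154.76
Total 154.76.

154.76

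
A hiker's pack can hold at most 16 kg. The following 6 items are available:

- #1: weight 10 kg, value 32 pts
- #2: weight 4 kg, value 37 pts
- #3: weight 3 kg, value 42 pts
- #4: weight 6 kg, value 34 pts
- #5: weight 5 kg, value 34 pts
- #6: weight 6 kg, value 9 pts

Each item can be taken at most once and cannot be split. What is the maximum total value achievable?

Check high-value combinations within 16 kg:
- #2+#3+#5: weight 4+3+5=12, value 37+42+34=113
- #2+#3+#4: weight 4+3+6=13, value 37+42+34=113
- #3+#4+#5: weight 3+6+5=14, value 42+34+34=110
- #2+#4+#5: weight 4+6+5=15, value 37+34+34=105
- #2+#3+#6: weight 4+3+6=13, value 37+42+9=88
Best: 113 pts.

113 pts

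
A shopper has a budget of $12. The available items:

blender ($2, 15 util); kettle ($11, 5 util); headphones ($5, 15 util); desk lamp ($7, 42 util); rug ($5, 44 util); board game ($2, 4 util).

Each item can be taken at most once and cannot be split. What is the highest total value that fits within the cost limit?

This is a 0/1 knapsack; check combinations near the capacity.
- desk lamp+rug: cost 7+5=12, value 42+44=86
- blender+headphones+rug: cost 2+5+5=12, value 15+15+44=74
- blender+rug+board game: cost 2+5+2=9, value 15+44+4=63
- headphones+rug+board game: cost 5+5+2=12, value 15+44+4=63
Best: 86 util.

86 util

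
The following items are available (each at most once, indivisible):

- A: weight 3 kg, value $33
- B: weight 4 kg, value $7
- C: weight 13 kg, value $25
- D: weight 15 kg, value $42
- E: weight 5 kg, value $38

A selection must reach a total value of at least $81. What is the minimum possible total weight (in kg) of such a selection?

Subsets with value ≥ 81, sorted by total weight:
- A+C+E: weight 21, value 96
- A+B+D: weight 22, value 82
Minimum weight: 21 kg.

21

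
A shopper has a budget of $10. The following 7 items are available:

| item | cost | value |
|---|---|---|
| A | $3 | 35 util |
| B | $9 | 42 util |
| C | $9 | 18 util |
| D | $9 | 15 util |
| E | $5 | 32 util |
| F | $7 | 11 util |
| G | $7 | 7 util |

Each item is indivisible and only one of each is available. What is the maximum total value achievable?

67 util

Check high-value combinations within $10:
- A+E: cost 3+5=8, value 35+32=67
- A+F: cost 3+7=10, value 35+11=46
- B: cost 9, value 42
Best: 67 util.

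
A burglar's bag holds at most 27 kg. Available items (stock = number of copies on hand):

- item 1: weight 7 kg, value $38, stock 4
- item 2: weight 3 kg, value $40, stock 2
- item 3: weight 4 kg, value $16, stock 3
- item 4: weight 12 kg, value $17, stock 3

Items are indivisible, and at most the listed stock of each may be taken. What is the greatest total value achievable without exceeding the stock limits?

$194

Best selections within weight 27 and stock limits:
- 3×item 1 + 2×item 2: weight 27, value 194
- 2×item 1 + 2×item 2 + 1×item 3: weight 24, value 172
- 1×item 1 + 2×item 2 + 3×item 3: weight 25, value 166
- 2×item 1 + 2×item 2: weight 20, value 156
Best: $194.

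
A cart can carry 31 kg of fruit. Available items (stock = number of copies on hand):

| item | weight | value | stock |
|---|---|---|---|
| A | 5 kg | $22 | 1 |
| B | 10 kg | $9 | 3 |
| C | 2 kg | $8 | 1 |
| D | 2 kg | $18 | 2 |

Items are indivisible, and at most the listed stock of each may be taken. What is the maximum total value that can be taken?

Best selections within weight 31 and stock limits:
- 1×A + 2×B + 1×C + 2×D: weight 31, value 84
- 1×A + 2×B + 2×D: weight 29, value 76
Best: $84.

$84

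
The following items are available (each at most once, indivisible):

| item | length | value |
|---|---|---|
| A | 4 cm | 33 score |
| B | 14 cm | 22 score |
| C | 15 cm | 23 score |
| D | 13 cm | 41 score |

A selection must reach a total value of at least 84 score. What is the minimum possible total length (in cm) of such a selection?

31

Subsets with value ≥ 84, sorted by total length:
- A+B+D: length 31, value 96
- A+C+D: length 32, value 97
- B+C+D: length 42, value 86
- A+B+C+D: length 46, value 119
Minimum length: 31 cm.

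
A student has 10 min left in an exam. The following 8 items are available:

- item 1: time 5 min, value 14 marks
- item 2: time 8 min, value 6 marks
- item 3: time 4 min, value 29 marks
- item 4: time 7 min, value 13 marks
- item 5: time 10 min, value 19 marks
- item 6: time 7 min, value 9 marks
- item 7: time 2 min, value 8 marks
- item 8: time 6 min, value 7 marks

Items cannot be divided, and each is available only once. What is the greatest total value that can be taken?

Check high-value combinations within 10 min:
- item 1+item 3: time 5+4=9, value 14+29=43
- item 3+item 7: time 4+2=6, value 29+8=37
- item 3+item 8: time 4+6=10, value 29+7=36
Best: 43 marks.

43 marks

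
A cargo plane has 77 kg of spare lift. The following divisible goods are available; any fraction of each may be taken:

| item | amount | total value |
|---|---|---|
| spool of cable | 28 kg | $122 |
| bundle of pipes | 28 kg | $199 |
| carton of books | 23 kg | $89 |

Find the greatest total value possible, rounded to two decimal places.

402.26

Take in order of value per unit:
- bundle of pipes (199/28 per unit): all 28 → value 199, running total 199.00
- spool of cable (122/28 per unit): all 28 → value 122, running total 321.00
- carton of books (89/23 per unit): 21 of 23 → value 21×89/23 = 81.2609, running total 402.26
Total 402.26.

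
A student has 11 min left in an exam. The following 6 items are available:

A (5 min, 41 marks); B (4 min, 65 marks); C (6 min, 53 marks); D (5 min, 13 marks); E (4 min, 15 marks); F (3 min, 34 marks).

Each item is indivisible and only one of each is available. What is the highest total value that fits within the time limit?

Check high-value combinations within 11 min:
- B+C: time 4+6=10, value 65+53=118
- B+E+F: time 4+4+3=11, value 65+15+34=114
- A+B: time 5+4=9, value 41+65=106
Best: 118 marks.

118 marks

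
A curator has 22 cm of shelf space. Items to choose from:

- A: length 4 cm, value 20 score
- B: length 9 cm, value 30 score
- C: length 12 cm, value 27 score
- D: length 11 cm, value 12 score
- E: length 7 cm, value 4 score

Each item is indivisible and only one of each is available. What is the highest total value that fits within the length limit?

57 score

Check high-value combinations within 22 cm:
- B+C: length 9+12=21, value 30+27=57
- A+B+E: length 4+9+7=20, value 20+30+4=54
- A+B: length 4+9=13, value 20+30=50
Best: 57 score.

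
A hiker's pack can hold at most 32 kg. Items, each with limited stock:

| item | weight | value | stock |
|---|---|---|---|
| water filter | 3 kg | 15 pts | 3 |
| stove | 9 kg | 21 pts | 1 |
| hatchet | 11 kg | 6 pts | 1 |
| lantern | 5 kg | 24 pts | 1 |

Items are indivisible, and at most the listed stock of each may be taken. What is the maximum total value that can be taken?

90 pts

Top feasible selections:
- 3×water filter + 1×stove + 1×lantern: weight 23, value 90
- 2×water filter + 1×stove + 1×hatchet + 1×lantern: weight 31, value 81
Best: 90 pts.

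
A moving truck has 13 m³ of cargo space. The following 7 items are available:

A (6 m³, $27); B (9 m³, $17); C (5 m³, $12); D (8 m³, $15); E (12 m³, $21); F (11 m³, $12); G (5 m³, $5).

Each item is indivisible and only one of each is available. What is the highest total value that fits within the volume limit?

$39

This is a 0/1 knapsack; check combinations near the capacity.
- A+C: volume 6+5=11, value 27+12=39
- A+G: volume 6+5=11, value 27+5=32
- A: volume 6, value 27
- C+D: volume 5+8=13, value 12+15=27
Best: $39.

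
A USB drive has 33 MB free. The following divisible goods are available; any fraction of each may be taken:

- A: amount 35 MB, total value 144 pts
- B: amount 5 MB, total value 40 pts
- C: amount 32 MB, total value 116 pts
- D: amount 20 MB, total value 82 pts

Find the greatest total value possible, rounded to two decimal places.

155.20

Take in order of value per unit:
- B (40/5 per unit): all 5 → value 40, running total 40.00
- A (144/35 per unit): 28 of 35 → value 28×144/35 = 115.2000, running total 155.20
Total 155.20.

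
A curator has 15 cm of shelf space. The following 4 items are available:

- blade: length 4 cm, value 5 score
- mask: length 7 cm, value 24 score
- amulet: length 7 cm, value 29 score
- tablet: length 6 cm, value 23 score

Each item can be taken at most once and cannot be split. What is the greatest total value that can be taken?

Check high-value combinations within 15 cm:
- mask+amulet: length 7+7=14, value 24+29=53
- amulet+tablet: length 7+6=13, value 29+23=52
- mask+tablet: length 7+6=13, value 24+23=47
- blade+amulet: length 4+7=11, value 5+29=34
Best: 53 score.

53 score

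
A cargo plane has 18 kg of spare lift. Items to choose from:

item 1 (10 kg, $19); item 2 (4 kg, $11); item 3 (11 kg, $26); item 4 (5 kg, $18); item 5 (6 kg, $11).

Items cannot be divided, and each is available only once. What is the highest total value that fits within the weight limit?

$44

Check high-value combinations within 18 kg:
- item 3+item 4: weight 11+5=16, value 26+18=44
- item 2+item 4+item 5: weight 4+5+6=15, value 11+18+11=40
- item 2+item 3: weight 4+11=15, value 11+26=37
Best: $44.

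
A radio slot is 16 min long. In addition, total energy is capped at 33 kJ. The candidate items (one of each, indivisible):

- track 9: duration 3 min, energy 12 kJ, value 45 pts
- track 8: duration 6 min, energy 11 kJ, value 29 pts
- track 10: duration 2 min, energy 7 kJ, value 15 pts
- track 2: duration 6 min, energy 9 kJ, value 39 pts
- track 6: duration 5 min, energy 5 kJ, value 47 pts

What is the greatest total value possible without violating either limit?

Feasible sets respecting both limits:
- track 9+track 10+track 2+track 6: duration 16, energy 33, value 146
- track 9+track 2+track 6: duration 14, energy 26, value 131
- track 9+track 8+track 6: duration 14, energy 28, value 121
Best: 146 pts.

146 pts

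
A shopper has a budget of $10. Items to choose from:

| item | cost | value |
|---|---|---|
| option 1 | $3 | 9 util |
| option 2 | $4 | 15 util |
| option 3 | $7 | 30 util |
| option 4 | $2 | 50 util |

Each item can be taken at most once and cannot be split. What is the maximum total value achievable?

80 util

This is a 0/1 knapsack; check combinations near the capacity.
- option 3+option 4: cost 7+2=9, value 30+50=80
- option 1+option 2+option 4: cost 3+4+2=9, value 9+15+50=74
- option 2+option 4: cost 4+2=6, value 15+50=65
Best: 80 util.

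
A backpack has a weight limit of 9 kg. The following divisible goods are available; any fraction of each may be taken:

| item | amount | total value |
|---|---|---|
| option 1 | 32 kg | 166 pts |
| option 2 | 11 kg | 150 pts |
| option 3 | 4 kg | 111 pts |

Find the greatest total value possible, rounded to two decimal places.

Take in order of value per unit:
- option 3 (111/4 per unit): all 4 → value 111, running total 111.00
- option 2 (150/11 per unit): 5 of 11 → value 5×150/11 = 68.1818, running total 179.18
Total 179.18.

179.18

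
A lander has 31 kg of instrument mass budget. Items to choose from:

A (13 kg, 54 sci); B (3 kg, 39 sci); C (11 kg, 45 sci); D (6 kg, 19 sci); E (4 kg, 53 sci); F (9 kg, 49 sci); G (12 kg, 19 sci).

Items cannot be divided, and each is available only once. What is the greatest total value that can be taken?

195 sci

This is a 0/1 knapsack; check combinations near the capacity.
- A+B+E+F: mass 13+3+4+9=29, value 54+39+53+49=195
- A+B+C+E: mass 13+3+11+4=31, value 54+39+45+53=191
- B+C+E+F: mass 3+11+4+9=27, value 39+45+53+49=186
- C+D+E+F: mass 11+6+4+9=30, value 45+19+53+49=166
- A+B+D+E: mass 13+3+6+4=26, value 54+39+19+53=165
Best: 195 sci.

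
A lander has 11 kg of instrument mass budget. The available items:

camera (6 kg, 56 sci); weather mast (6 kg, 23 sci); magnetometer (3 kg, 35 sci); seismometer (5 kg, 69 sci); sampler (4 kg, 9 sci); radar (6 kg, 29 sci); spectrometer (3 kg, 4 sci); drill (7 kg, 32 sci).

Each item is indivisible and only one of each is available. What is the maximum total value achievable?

Check high-value combinations within 11 kg:
- camera+seismometer: mass 6+5=11, value 56+69=125
- magnetometer+seismometer+spectrometer: mass 3+5+3=11, value 35+69+4=108
- magnetometer+seismometer: mass 3+5=8, value 35+69=104
- seismometer+radar: mass 5+6=11, value 69+29=98
- weather mast+seismometer: mass 6+5=11, value 23+69=92
Best: 125 sci.

125 sci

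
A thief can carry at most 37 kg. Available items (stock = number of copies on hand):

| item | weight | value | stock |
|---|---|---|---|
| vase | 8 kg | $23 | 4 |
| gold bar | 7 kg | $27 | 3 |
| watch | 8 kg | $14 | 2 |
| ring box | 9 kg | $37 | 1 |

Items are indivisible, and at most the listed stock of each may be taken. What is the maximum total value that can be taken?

$127

Top feasible selections:
- 2×vase + 3×gold bar: weight 37, value 127
- 3×gold bar + 1×ring box: weight 30, value 118
- 1×vase + 3×gold bar + 1×watch: weight 37, value 118
- 1×vase + 2×gold bar + 1×ring box: weight 31, value 114
Best: $127.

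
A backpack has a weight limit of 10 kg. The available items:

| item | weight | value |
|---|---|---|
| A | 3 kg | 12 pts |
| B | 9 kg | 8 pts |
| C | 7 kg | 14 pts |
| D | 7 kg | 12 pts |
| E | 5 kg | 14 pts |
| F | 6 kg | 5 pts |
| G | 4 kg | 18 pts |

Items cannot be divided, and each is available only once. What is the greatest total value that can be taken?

32 pts

Check high-value combinations within 10 kg:
- E+G: weight 5+4=9, value 14+18=32
- A+G: weight 3+4=7, value 12+18=30
- A+E: weight 3+5=8, value 12+14=26
- A+C: weight 3+7=10, value 12+14=26
Best: 32 pts.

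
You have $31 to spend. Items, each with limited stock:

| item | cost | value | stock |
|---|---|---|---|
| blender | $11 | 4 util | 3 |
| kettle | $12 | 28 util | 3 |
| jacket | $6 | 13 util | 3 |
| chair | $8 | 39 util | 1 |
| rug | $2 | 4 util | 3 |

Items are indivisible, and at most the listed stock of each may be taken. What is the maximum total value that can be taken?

Top feasible selections:
- 1×kettle + 1×jacket + 1×chair + 2×rug: cost 30, value 88
- 3×jacket + 1×chair + 2×rug: cost 30, value 86
- 1×kettle + 1×jacket + 1×chair + 1×rug: cost 28, value 84
Best: 88 util.

88 util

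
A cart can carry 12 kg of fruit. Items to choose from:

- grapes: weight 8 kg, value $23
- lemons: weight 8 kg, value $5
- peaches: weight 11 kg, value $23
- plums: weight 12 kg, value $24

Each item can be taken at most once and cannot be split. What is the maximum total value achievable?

$24

Check high-value combinations within 12 kg:
- plums: weight 12, value 24
- grapes: weight 8, value 23
- peaches: weight 11, value 23
- lemons: weight 8, value 5
Best: $24.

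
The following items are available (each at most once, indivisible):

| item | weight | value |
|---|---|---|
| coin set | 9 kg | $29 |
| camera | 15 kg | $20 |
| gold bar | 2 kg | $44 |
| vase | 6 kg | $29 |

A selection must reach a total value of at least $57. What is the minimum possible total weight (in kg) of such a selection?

Subsets with value ≥ 57, sorted by total weight:
- gold bar+vase: weight 8, value 73
- coin set+gold bar: weight 11, value 73
- coin set+vase: weight 15, value 58
- coin set+gold bar+vase: weight 17, value 102
Minimum weight: 8 kg.

8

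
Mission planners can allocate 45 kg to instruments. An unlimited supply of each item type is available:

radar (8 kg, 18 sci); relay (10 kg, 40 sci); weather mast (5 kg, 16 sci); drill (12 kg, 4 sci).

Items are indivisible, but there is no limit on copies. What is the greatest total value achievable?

176 sci

Best value-per-unit is relay at 40/10; filling with it alone gives 4×40 = 160.
Optimal mix: 4×relay + 1×weather mast → mass 45, value 176.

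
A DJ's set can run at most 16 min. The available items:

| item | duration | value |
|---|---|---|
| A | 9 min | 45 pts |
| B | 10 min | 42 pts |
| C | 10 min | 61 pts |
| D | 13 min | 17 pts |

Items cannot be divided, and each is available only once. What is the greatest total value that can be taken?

Check high-value combinations within 16 min:
- C: duration 10, value 61
- A: duration 9, value 45
- B: duration 10, value 42
- D: duration 13, value 17
Best: 61 pts.

61 pts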